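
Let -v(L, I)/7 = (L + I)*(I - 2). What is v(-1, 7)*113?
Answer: -23730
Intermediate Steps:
v(L, I) = -7*(-2 + I)*(I + L) (v(L, I) = -7*(L + I)*(I - 2) = -7*(I + L)*(-2 + I) = -7*(-2 + I)*(I + L))
v(-1, 7)*113 = (-7*7² + 14*7 + 14*(-1) - 7*7*(-1))*113 = (-7*49 + 98 - 14 + 49)*113 = (-343 + 98 - 14 + 49)*113 = -210*113 = -23730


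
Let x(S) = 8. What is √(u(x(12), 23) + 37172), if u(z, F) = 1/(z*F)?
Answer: 3*√34958206/92 ≈ 192.80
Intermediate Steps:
u(z, F) = 1/(F*z)
√(u(x(12), 23) + 37172) = √(1/(23*8) + 37172) = √((1/23)*(⅛) + 37172) = √(1/184 + 37172) = √(6839649/184) = 3*√34958206/92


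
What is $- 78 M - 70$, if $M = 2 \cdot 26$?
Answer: $-4126$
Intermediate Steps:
$M = 52$
$- 78 M - 70 = \left(-78\right) 52 - 70 = -4056 - 70 = -4126$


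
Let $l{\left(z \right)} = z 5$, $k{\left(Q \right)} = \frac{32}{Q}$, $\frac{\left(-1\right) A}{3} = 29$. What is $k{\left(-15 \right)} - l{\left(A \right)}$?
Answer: $\frac{6493}{15} \approx 432.87$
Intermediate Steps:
$A = -87$ ($A = \left(-3\right) 29 = -87$)
$l{\left(z \right)} = 5 z$
$k{\left(-15 \right)} - l{\left(A \right)} = \frac{32}{-15} - 5 \left(-87\right) = 32 \left(- \frac{1}{15}\right) - -435 = - \frac{32}{15} + 435 = \frac{6493}{15}$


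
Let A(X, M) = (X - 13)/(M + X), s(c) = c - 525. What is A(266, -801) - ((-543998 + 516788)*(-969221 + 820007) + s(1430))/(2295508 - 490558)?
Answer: -86904702377/38625930 ≈ -2249.9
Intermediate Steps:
s(c) = -525 + c
A(X, M) = (-13 + X)/(M + X)
A(266, -801) - ((-543998 + 516788)*(-969221 + 820007) + s(1430))/(2295508 - 490558) = (-13 + 266)/(-801 + 266) - ((-543998 + 516788)*(-969221 + 820007) + (-525 + 1430))/(2295508 - 490558) = 253/(-535) - (-27210*(-149214) + 905)/1804950 = -1/535*253 - (4060112940 + 905)/1804950 = -253/535 - 4060113845/1804950 = -253/535 - 1*812022769/360990 = -253/535 - 812022769/360990 = -86904702377/38625930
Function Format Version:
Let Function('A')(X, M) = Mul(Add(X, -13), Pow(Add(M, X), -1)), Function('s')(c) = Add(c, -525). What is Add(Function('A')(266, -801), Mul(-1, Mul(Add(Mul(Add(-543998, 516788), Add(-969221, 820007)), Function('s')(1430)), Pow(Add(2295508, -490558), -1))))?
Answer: Rational(-86904702377, 38625930) ≈ -2249.9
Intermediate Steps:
Function('s')(c) = Add(-525, c)
Function('A')(X, M) = Mul(Pow(Add(M, X), -1), Add(-13, X)) (Function('A')(X, M) = Mul(Add(-13, X), Pow(Add(M, X), -1)) = Mul(Pow(Add(M, X), -1), Add(-13, X)))
Add(Function('A')(266, -801), Mul(-1, Mul(Add(Mul(Add(-543998, 516788), Add(-969221, 820007)), Function('s')(1430)), Pow(Add(2295508, -490558), -1)))) = Add(Mul(Pow(Add(-801, 266), -1), Add(-13, 266)), Mul(-1, Mul(Add(Mul(Add(-543998, 516788), Add(-969221, 820007)), Add(-525, 1430)), Pow(Add(2295508, -490558), -1)))) = Add(Mul(Pow(-535, -1), 253), Mul(-1, Mul(Add(Mul(-27210, -149214), 905), Pow(1804950, -1)))) = Add(Mul(Rational(-1, 535), 253), Mul(-1, Mul(Add(4060112940, 905), Rational(1, 1804950)))) = Add(Rational(-253, 535), Mul(-1, Mul(4060113845, Rational(1, 1804950)))) = Add(Rational(-253, 535), Mul(-1, Rational(812022769, 360990))) = Add(Rational(-253, 535), Rational(-812022769, 360990)) = Rational(-86904702377, 38625930)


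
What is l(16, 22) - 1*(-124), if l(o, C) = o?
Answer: 140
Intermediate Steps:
l(16, 22) - 1*(-124) = 16 - 1*(-124) = 16 + 124 = 140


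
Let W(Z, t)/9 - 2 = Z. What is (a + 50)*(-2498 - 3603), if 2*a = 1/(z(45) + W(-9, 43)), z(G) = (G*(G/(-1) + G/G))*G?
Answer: -54398340199/178326 ≈ -3.0505e+5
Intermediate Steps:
z(G) = G²*(1 - G) (z(G) = (G*(G*(-1) + 1))*G = (G*(-G + 1))*G = (G*(1 - G))*G = G²*(1 - G))
W(Z, t) = 18 + 9*Z
a = -1/178326 (a = 1/(2*(45²*(1 - 1*45) + (18 + 9*(-9)))) = 1/(2*(2025*(1 - 45) + (18 - 81))) = 1/(2*(2025*(-44) - 63)) = 1/(2*(-89100 - 63)) = (½)/(-89163) = (½)*(-1/89163) = -1/178326 ≈ -5.6077e-6)
(a + 50)*(-2498 - 3603) = (-1/178326 + 50)*(-2498 - 3603) = (8916299/178326)*(-6101) = -54398340199/178326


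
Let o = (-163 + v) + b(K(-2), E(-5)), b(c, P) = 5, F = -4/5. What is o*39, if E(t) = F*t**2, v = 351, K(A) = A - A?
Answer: 7527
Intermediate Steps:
K(A) = 0
F = -4/5 (F = -4*1/5 = -4/5 ≈ -0.80000)
E(t) = -4*t**2/5
o = 193 (o = (-163 + 351) + 5 = 188 + 5 = 193)
o*39 = 193*39 = 7527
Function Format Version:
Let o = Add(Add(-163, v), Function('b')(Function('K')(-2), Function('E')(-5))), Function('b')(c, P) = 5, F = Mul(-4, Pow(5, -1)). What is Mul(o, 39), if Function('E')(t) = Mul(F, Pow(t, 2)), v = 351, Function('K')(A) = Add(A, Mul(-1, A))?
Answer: 7527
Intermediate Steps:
Function('K')(A) = 0
F = Rational(-4, 5) (F = Mul(-4, Rational(1, 5)) = Rational(-4, 5) ≈ -0.80000)
Function('E')(t) = Mul(Rational(-4, 5), Pow(t, 2))
o = 193 (o = Add(Add(-163, 351), 5) = Add(188, 5) = 193)
Mul(o, 39) = Mul(193, 39) = 7527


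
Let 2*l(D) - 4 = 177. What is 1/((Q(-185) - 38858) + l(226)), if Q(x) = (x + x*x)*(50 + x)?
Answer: -2/9268335 ≈ -2.1579e-7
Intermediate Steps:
l(D) = 181/2 (l(D) = 2 + (½)*177 = 2 + 177/2 = 181/2)
Q(x) = (50 + x)*(x + x²) (Q(x) = (x + x²)*(50 + x) = (50 + x)*(x + x²))
1/((Q(-185) - 38858) + l(226)) = 1/((-185*(50 + (-185)² + 51*(-185)) - 38858) + 181/2) = 1/((-185*(50 + 34225 - 9435) - 38858) + 181/2) = 1/((-185*24840 - 38858) + 181/2) = 1/((-4595400 - 38858) + 181/2) = 1/(-4634258 + 181/2) = 1/(-9268335/2) = -2/9268335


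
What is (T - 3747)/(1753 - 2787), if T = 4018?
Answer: -271/1034 ≈ -0.26209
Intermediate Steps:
(T - 3747)/(1753 - 2787) = (4018 - 3747)/(1753 - 2787) = 271/(-1034) = 271*(-1/1034) = -271/1034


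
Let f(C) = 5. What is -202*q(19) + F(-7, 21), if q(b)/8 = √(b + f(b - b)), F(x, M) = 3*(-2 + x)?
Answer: -27 - 3232*√6 ≈ -7943.8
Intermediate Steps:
F(x, M) = -6 + 3*x
q(b) = 8*√(5 + b) (q(b) = 8*√(b + 5) = 8*√(5 + b))
-202*q(19) + F(-7, 21) = -1616*√(5 + 19) + (-6 + 3*(-7)) = -1616*√24 + (-6 - 21) = -1616*2*√6 - 27 = -3232*√6 - 27 = -27 - 3232*√6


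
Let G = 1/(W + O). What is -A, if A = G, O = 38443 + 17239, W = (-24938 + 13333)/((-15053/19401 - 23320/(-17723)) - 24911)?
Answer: -8565310318852/476937599483043479 ≈ -1.7959e-5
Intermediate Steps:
W = 3990308726415/8565310318852 (W = -11605/((-15053*1/19401 - 23320*(-1/17723)) - 24911) = -11605/((-15053/19401 + 23320/17723) - 24911) = -11605/(185647001/343843923 - 24911) = -11605/(-8565310318852/343843923) = -11605*(-343843923/8565310318852) = 3990308726415/8565310318852 ≈ 0.46587)
O = 55682
G = 8565310318852/476937599483043479 (G = 1/(3990308726415/8565310318852 + 55682) = 1/(476937599483043479/8565310318852) = 8565310318852/476937599483043479 ≈ 1.7959e-5)
A = 8565310318852/476937599483043479 ≈ 1.7959e-5
-A = -1*8565310318852/476937599483043479 = -8565310318852/476937599483043479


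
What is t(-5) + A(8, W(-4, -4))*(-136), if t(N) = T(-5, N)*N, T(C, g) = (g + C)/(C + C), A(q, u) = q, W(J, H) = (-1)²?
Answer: -1093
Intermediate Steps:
W(J, H) = 1
T(C, g) = (C + g)/(2*C) (T(C, g) = (C + g)/((2*C)) = (C + g)*(1/(2*C)) = (C + g)/(2*C))
t(N) = N*(½ - N/10) (t(N) = ((½)*(-5 + N)/(-5))*N = ((½)*(-⅕)*(-5 + N))*N = (½ - N/10)*N = N*(½ - N/10))
t(-5) + A(8, W(-4, -4))*(-136) = (⅒)*(-5)*(5 - 1*(-5)) + 8*(-136) = (⅒)*(-5)*(5 + 5) - 1088 = (⅒)*(-5)*10 - 1088 = -5 - 1088 = -1093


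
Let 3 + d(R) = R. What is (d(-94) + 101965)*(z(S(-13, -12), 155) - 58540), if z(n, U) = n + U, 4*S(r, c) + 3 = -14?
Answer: -5947996119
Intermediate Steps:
S(r, c) = -17/4 (S(r, c) = -¾ + (¼)*(-14) = -¾ - 7/2 = -17/4)
d(R) = -3 + R
z(n, U) = U + n
(d(-94) + 101965)*(z(S(-13, -12), 155) - 58540) = ((-3 - 94) + 101965)*((155 - 17/4) - 58540) = (-97 + 101965)*(603/4 - 58540) = 101868*(-233557/4) = -5947996119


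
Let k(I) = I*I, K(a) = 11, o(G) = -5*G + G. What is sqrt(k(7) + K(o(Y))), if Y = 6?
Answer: 2*sqrt(15) ≈ 7.7460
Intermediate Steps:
o(G) = -4*G
k(I) = I**2
sqrt(k(7) + K(o(Y))) = sqrt(7**2 + 11) = sqrt(49 + 11) = sqrt(60) = 2*sqrt(15)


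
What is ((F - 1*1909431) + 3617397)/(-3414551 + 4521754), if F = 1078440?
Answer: 2786406/1107203 ≈ 2.5166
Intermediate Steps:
((F - 1*1909431) + 3617397)/(-3414551 + 4521754) = ((1078440 - 1*1909431) + 3617397)/(-3414551 + 4521754) = ((1078440 - 1909431) + 3617397)/1107203 = (-830991 + 3617397)*(1/1107203) = 2786406*(1/1107203) = 2786406/1107203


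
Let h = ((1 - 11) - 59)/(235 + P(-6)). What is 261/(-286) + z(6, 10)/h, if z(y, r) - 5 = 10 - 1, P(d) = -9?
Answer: -922913/19734 ≈ -46.768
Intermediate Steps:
h = -69/226 (h = ((1 - 11) - 59)/(235 - 9) = (-10 - 59)/226 = -69*1/226 = -69/226 ≈ -0.30531)
z(y, r) = 14 (z(y, r) = 5 + (10 - 1) = 5 + 9 = 14)
261/(-286) + z(6, 10)/h = 261/(-286) + 14/(-69/226) = 261*(-1/286) + 14*(-226/69) = -261/286 - 3164/69 = -922913/19734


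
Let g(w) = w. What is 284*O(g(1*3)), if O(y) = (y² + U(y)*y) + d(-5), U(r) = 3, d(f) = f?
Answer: 3692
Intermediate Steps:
O(y) = -5 + y² + 3*y (O(y) = (y² + 3*y) - 5 = -5 + y² + 3*y)
284*O(g(1*3)) = 284*(-5 + (1*3)² + 3*(1*3)) = 284*(-5 + 3² + 3*3) = 284*(-5 + 9 + 9) = 284*13 = 3692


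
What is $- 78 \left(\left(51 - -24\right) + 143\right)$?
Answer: $-17004$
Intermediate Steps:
$- 78 \left(\left(51 - -24\right) + 143\right) = - 78 \left(\left(51 + 24\right) + 143\right) = - 78 \left(75 + 143\right) = \left(-78\right) 218 = -17004$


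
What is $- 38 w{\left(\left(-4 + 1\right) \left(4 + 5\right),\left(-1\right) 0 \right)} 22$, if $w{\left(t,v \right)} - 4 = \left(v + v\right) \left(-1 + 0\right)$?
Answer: $-3344$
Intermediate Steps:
$w{\left(t,v \right)} = 4 - 2 v$ ($w{\left(t,v \right)} = 4 + \left(v + v\right) \left(-1 + 0\right) = 4 + 2 v \left(-1\right) = 4 - 2 v$)
$- 38 w{\left(\left(-4 + 1\right) \left(4 + 5\right),\left(-1\right) 0 \right)} 22 = - 38 \left(4 - 2 \left(\left(-1\right) 0\right)\right) 22 = - 38 \left(4 - 0\right) 22 = - 38 \left(4 + 0\right) 22 = \left(-38\right) 4 \cdot 22 = \left(-152\right) 22 = -3344$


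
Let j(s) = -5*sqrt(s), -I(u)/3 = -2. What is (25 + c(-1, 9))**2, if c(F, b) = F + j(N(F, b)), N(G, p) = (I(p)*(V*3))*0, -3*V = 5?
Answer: 576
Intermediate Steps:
V = -5/3 (V = -1/3*5 = -5/3 ≈ -1.6667)
I(u) = 6 (I(u) = -3*(-2) = 6)
N(G, p) = 0 (N(G, p) = (6*(-5/3*3))*0 = (6*(-5))*0 = -30*0 = 0)
c(F, b) = F (c(F, b) = F - 5*sqrt(0) = F - 5*0 = F + 0 = F)
(25 + c(-1, 9))**2 = (25 - 1)**2 = 24**2 = 576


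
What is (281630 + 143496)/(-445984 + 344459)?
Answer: -425126/101525 ≈ -4.1874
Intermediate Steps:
(281630 + 143496)/(-445984 + 344459) = 425126/(-101525) = 425126*(-1/101525) = -425126/101525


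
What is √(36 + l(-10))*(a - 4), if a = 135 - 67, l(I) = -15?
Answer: 64*√21 ≈ 293.28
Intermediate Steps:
a = 68
√(36 + l(-10))*(a - 4) = √(36 - 15)*(68 - 4) = √21*64 = 64*√21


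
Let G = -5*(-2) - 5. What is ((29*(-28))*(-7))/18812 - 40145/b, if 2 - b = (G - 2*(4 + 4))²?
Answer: 26995862/79951 ≈ 337.66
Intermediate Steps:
G = 5 (G = 10 - 5 = 5)
b = -119 (b = 2 - (5 - 2*(4 + 4))² = 2 - (5 - 2*8)² = 2 - (5 - 16)² = 2 - 1*(-11)² = 2 - 1*121 = 2 - 121 = -119)
((29*(-28))*(-7))/18812 - 40145/b = ((29*(-28))*(-7))/18812 - 40145/(-119) = -812*(-7)*(1/18812) - 40145*(-1/119) = 5684*(1/18812) + 5735/17 = 1421/4703 + 5735/17 = 26995862/79951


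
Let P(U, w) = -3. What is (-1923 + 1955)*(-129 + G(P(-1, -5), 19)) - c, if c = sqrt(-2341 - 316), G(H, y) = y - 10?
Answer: -3840 - I*sqrt(2657) ≈ -3840.0 - 51.546*I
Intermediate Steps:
G(H, y) = -10 + y
c = I*sqrt(2657) (c = sqrt(-2657) = I*sqrt(2657) ≈ 51.546*I)
(-1923 + 1955)*(-129 + G(P(-1, -5), 19)) - c = (-1923 + 1955)*(-129 + (-10 + 19)) - I*sqrt(2657) = 32*(-129 + 9) - I*sqrt(2657) = 32*(-120) - I*sqrt(2657) = -3840 - I*sqrt(2657)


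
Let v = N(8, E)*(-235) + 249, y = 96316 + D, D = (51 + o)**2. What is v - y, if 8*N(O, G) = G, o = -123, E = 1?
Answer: -810243/8 ≈ -1.0128e+5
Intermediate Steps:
N(O, G) = G/8
D = 5184 (D = (51 - 123)**2 = (-72)**2 = 5184)
y = 101500 (y = 96316 + 5184 = 101500)
v = 1757/8 (v = ((1/8)*1)*(-235) + 249 = (1/8)*(-235) + 249 = -235/8 + 249 = 1757/8 ≈ 219.63)
v - y = 1757/8 - 1*101500 = 1757/8 - 101500 = -810243/8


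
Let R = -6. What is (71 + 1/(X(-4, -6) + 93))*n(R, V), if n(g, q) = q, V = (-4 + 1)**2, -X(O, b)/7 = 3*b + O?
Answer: 157842/247 ≈ 639.04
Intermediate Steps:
X(O, b) = -21*b - 7*O (X(O, b) = -7*(3*b + O) = -7*(O + 3*b) = -21*b - 7*O)
V = 9 (V = (-3)**2 = 9)
(71 + 1/(X(-4, -6) + 93))*n(R, V) = (71 + 1/((-21*(-6) - 7*(-4)) + 93))*9 = (71 + 1/((126 + 28) + 93))*9 = (71 + 1/(154 + 93))*9 = (71 + 1/247)*9 = (17538/247)*9 = 157842/247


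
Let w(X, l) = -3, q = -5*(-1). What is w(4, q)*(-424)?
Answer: 1272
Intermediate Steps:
q = 5
w(4, q)*(-424) = -3*(-424) = 1272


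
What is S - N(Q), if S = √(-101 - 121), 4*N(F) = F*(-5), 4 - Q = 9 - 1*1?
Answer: -5 + I*√222 ≈ -5.0 + 14.9*I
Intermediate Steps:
Q = -4 (Q = 4 - (9 - 1*1) = 4 - (9 - 1) = 4 - 1*8 = 4 - 8 = -4)
N(F) = -5*F/4 (N(F) = (F*(-5))/4 = (-5*F)/4 = -5*F/4)
S = I*√222 (S = √(-222) = I*√222 ≈ 14.9*I)
S - N(Q) = I*√222 - (-5)*(-4)/4 = I*√222 - 1*5 = I*√222 - 5 = -5 + I*√222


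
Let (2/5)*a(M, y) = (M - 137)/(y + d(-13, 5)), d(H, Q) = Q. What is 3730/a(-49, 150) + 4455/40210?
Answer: -29993987/24126 ≈ -1243.2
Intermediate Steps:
a(M, y) = 5*(-137 + M)/(2*(5 + y)) (a(M, y) = 5*((M - 137)/(y + 5))/2 = 5*((-137 + M)/(5 + y))/2 = 5*(-137 + M)/(2*(5 + y)))
3730/a(-49, 150) + 4455/40210 = 3730/((5*(-137 - 49)/(2*(5 + 150)))) + 4455/40210 = 3730/(((5/2)*(-186)/155)) + 4455*(1/40210) = 3730/(((5/2)*(1/155)*(-186))) + 891/8042 = 3730/(-3) + 891/8042 = 3730*(-⅓) + 891/8042 = -3730/3 + 891/8042 = -29993987/24126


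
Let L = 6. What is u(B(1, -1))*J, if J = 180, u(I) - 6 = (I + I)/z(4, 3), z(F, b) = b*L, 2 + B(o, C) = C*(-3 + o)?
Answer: 1080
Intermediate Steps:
B(o, C) = -2 + C*(-3 + o)
z(F, b) = 6*b (z(F, b) = b*6 = 6*b)
u(I) = 6 + I/9 (u(I) = 6 + (I + I)/((6*3)) = 6 + (2*I)/18 = 6 + (2*I)*(1/18) = 6 + I/9)
u(B(1, -1))*J = (6 + (-2 - 3*(-1) - 1*1)/9)*180 = (6 + (-2 + 3 - 1)/9)*180 = (6 + (⅑)*0)*180 = (6 + 0)*180 = 6*180 = 1080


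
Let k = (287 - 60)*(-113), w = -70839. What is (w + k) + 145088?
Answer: 48598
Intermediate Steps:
k = -25651 (k = 227*(-113) = -25651)
(w + k) + 145088 = (-70839 - 25651) + 145088 = -96490 + 145088 = 48598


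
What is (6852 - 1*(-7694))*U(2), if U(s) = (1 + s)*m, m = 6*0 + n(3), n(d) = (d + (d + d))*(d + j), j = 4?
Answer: 2749194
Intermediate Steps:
n(d) = 3*d*(4 + d) (n(d) = (d + (d + d))*(d + 4) = (d + 2*d)*(4 + d) = (3*d)*(4 + d) = 3*d*(4 + d))
m = 63 (m = 6*0 + 3*3*(4 + 3) = 0 + 3*3*7 = 0 + 63 = 63)
U(s) = 63 + 63*s (U(s) = (1 + s)*63 = 63 + 63*s)
(6852 - 1*(-7694))*U(2) = (6852 - 1*(-7694))*(63 + 63*2) = (6852 + 7694)*(63 + 126) = 14546*189 = 2749194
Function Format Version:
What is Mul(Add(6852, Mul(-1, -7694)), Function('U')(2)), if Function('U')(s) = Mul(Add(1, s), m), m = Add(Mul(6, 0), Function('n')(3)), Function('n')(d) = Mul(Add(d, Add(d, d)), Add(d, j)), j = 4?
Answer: 2749194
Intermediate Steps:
Function('n')(d) = Mul(3, d, Add(4, d)) (Function('n')(d) = Mul(Add(d, Add(d, d)), Add(d, 4)) = Mul(Add(d, Mul(2, d)), Add(4, d)) = Mul(Mul(3, d), Add(4, d)) = Mul(3, d, Add(4, d)))
m = 63 (m = Add(Mul(6, 0), Mul(3, 3, Add(4, 3))) = Add(0, Mul(3, 3, 7)) = Add(0, 63) = 63)
Function('U')(s) = Add(63, Mul(63, s)) (Function('U')(s) = Mul(Add(1, s), 63) = Add(63, Mul(63, s)))
Mul(Add(6852, Mul(-1, -7694)), Function('U')(2)) = Mul(Add(6852, Mul(-1, -7694)), Add(63, Mul(63, 2))) = Mul(Add(6852, 7694), Add(63, 126)) = Mul(14546, 189) = 2749194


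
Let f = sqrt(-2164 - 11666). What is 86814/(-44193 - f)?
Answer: -1278857034/651011693 + 28938*I*sqrt(13830)/651011693 ≈ -1.9644 + 0.0052275*I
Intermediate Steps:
f = I*sqrt(13830) (f = sqrt(-13830) = I*sqrt(13830) ≈ 117.6*I)
86814/(-44193 - f) = 86814/(-44193 - I*sqrt(13830))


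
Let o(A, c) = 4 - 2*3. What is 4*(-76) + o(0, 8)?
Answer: -306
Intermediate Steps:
o(A, c) = -2 (o(A, c) = 4 - 6 = -2)
4*(-76) + o(0, 8) = 4*(-76) - 2 = -304 - 2 = -306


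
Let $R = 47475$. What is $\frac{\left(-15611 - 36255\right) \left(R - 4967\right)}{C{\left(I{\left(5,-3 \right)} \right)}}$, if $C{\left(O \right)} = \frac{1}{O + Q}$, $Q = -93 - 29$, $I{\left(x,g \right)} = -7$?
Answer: $284408870712$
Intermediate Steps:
$Q = -122$
$C{\left(O \right)} = \frac{1}{-122 + O}$ ($C{\left(O \right)} = \frac{1}{O - 122} = \frac{1}{-122 + O}$)
$\frac{\left(-15611 - 36255\right) \left(R - 4967\right)}{C{\left(I{\left(5,-3 \right)} \right)}} = \frac{\left(-15611 - 36255\right) \left(47475 - 4967\right)}{\frac{1}{-122 - 7}} = \frac{\left(-51866\right) 42508}{\frac{1}{-129}} = - \frac{2204719928}{- \frac{1}{129}} = \left(-2204719928\right) \left(-129\right) = 284408870712$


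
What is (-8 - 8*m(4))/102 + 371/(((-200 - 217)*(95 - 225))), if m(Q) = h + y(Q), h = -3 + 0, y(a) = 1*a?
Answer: -138253/921570 ≈ -0.15002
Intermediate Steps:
y(a) = a
h = -3
m(Q) = -3 + Q
(-8 - 8*m(4))/102 + 371/(((-200 - 217)*(95 - 225))) = (-8 - 8*(-3 + 4))/102 + 371/(((-200 - 217)*(95 - 225))) = (-8 - 8*1)*(1/102) + 371/((-417*(-130))) = (-8 - 8)*(1/102) + 371/54210 = -16*1/102 + 371*(1/54210) = -8/51 + 371/54210 = -138253/921570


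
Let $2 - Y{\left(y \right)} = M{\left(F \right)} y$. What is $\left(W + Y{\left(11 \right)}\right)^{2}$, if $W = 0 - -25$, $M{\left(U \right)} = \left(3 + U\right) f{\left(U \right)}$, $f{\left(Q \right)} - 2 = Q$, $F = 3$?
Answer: $91809$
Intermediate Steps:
$f{\left(Q \right)} = 2 + Q$
$M{\left(U \right)} = \left(2 + U\right) \left(3 + U\right)$ ($M{\left(U \right)} = \left(3 + U\right) \left(2 + U\right) = \left(2 + U\right) \left(3 + U\right)$)
$Y{\left(y \right)} = 2 - 30 y$ ($Y{\left(y \right)} = 2 - \left(2 + 3\right) \left(3 + 3\right) y = 2 - 5 \cdot 6 y = 2 - 30 y$)
$W = 25$ ($W = 0 + 25 = 25$)
$\left(W + Y{\left(11 \right)}\right)^{2} = \left(25 + \left(2 - 330\right)\right)^{2} = \left(25 - 328\right)^{2} = \left(-303\right)^{2} = 91809$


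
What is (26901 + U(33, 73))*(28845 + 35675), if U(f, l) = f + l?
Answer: 1742491640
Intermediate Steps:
(26901 + U(33, 73))*(28845 + 35675) = (26901 + (33 + 73))*(28845 + 35675) = (26901 + 106)*64520 = 27007*64520 = 1742491640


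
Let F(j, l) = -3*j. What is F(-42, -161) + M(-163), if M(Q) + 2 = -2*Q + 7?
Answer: 457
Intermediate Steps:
M(Q) = 5 - 2*Q (M(Q) = -2 + (-2*Q + 7) = -2 + (7 - 2*Q) = 5 - 2*Q)
F(-42, -161) + M(-163) = -3*(-42) + (5 - 2*(-163)) = 126 + (5 + 326) = 126 + 331 = 457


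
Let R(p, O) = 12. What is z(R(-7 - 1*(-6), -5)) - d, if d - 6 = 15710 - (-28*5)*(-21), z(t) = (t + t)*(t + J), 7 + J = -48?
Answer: -13808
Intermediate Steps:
J = -55 (J = -7 - 48 = -55)
z(t) = 2*t*(-55 + t) (z(t) = (t + t)*(t - 55) = (2*t)*(-55 + t) = 2*t*(-55 + t))
d = 12776 (d = 6 + (15710 - (-28*5)*(-21)) = 6 + (15710 - (-140)*(-21)) = 6 + (15710 - 1*2940) = 6 + (15710 - 2940) = 6 + 12770 = 12776)
z(R(-7 - 1*(-6), -5)) - d = 2*12*(-55 + 12) - 1*12776 = 2*12*(-43) - 12776 = -1032 - 12776 = -13808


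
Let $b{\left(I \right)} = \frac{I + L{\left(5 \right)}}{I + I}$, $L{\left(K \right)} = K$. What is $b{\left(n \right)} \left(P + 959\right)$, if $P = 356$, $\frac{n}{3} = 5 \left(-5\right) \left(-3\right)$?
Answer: $\frac{6049}{9} \approx 672.11$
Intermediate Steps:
$n = 225$ ($n = 3 \cdot 5 \left(-5\right) \left(-3\right) = 3 \left(\left(-25\right) \left(-3\right)\right) = 3 \cdot 75 = 225$)
$b{\left(I \right)} = \frac{5 + I}{2 I}$ ($b{\left(I \right)} = \frac{I + 5}{I + I} = \frac{5 + I}{2 I}$)
$b{\left(n \right)} \left(P + 959\right) = \frac{5 + 225}{2 \cdot 225} \left(356 + 959\right) = \frac{1}{2} \cdot \frac{1}{225} \cdot 230 \cdot 1315 = \frac{23}{45} \cdot 1315 = \frac{6049}{9}$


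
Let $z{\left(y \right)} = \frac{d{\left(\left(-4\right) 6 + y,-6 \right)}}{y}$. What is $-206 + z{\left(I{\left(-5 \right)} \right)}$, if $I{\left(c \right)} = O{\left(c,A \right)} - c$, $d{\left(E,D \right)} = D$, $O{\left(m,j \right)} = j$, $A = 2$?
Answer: $- \frac{1448}{7} \approx -206.86$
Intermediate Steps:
$I{\left(c \right)} = 2 - c$
$z{\left(y \right)} = - \frac{6}{y}$
$-206 + z{\left(I{\left(-5 \right)} \right)} = -206 - \frac{6}{2 - -5} = -206 - \frac{6}{2 + 5} = -206 - \frac{6}{7} = - \frac{1448}{7}$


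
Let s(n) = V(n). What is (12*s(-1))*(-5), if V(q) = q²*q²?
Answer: -60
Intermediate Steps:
V(q) = q⁴
s(n) = n⁴
(12*s(-1))*(-5) = (12*(-1)⁴)*(-5) = (12*1)*(-5) = 12*(-5) = -60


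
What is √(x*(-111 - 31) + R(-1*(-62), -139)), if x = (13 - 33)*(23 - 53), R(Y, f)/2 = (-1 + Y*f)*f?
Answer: √2310882 ≈ 1520.2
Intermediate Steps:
R(Y, f) = 2*f*(-1 + Y*f) (R(Y, f) = 2*((-1 + Y*f)*f) = 2*(f*(-1 + Y*f)) = 2*f*(-1 + Y*f))
x = 600 (x = -20*(-30) = 600)
√(x*(-111 - 31) + R(-1*(-62), -139)) = √(600*(-111 - 31) + 2*(-139)*(-1 - 1*(-62)*(-139))) = √(600*(-142) + 2*(-139)*(-1 + 62*(-139))) = √(-85200 + 2*(-139)*(-1 - 8618)) = √(-85200 + 2*(-139)*(-8619)) = √(-85200 + 2396082) = √2310882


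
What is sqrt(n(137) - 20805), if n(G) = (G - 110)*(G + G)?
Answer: I*sqrt(13407) ≈ 115.79*I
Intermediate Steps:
n(G) = 2*G*(-110 + G) (n(G) = (-110 + G)*(2*G) = 2*G*(-110 + G))
sqrt(n(137) - 20805) = sqrt(2*137*(-110 + 137) - 20805) = sqrt(2*137*27 - 20805) = sqrt(7398 - 20805) = sqrt(-13407) = I*sqrt(13407)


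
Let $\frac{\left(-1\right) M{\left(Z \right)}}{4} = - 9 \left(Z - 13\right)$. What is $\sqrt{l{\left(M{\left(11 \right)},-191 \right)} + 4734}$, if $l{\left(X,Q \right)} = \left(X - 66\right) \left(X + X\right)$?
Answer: $3 \sqrt{2734} \approx 156.86$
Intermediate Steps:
$M{\left(Z \right)} = -468 + 36 Z$ ($M{\left(Z \right)} = - 4 \left(- 9 \left(Z - 13\right)\right) = - 4 \left(- 9 \left(-13 + Z\right)\right) = - 4 \left(117 - 9 Z\right) = -468 + 36 Z$)
$l{\left(X,Q \right)} = 2 X \left(-66 + X\right)$ ($l{\left(X,Q \right)} = \left(-66 + X\right) 2 X = 2 X \left(-66 + X\right)$)
$\sqrt{l{\left(M{\left(11 \right)},-191 \right)} + 4734} = \sqrt{2 \left(-468 + 36 \cdot 11\right) \left(-66 + \left(-468 + 36 \cdot 11\right)\right) + 4734} = \sqrt{2 \left(-468 + 396\right) \left(-66 + \left(-468 + 396\right)\right) + 4734} = \sqrt{2 \left(-72\right) \left(-66 - 72\right) + 4734} = \sqrt{2 \left(-72\right) \left(-138\right) + 4734} = \sqrt{19872 + 4734} = \sqrt{24606} = 3 \sqrt{2734}$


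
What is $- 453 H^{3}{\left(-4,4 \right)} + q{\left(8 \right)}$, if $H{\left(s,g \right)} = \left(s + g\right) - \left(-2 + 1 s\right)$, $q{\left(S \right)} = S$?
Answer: $-97840$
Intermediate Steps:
$H{\left(s,g \right)} = 2 + g$ ($H{\left(s,g \right)} = \left(g + s\right) - \left(-2 + s\right) = 2 + g$)
$- 453 H^{3}{\left(-4,4 \right)} + q{\left(8 \right)} = - 453 \left(2 + 4\right)^{3} + 8 = - 453 \cdot 6^{3} + 8 = \left(-453\right) 216 + 8 = -97848 + 8 = -97840$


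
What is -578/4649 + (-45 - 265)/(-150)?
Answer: 135449/69735 ≈ 1.9423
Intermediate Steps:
-578/4649 + (-45 - 265)/(-150) = -578*1/4649 - 310*(-1/150) = -578/4649 + 31/15 = 135449/69735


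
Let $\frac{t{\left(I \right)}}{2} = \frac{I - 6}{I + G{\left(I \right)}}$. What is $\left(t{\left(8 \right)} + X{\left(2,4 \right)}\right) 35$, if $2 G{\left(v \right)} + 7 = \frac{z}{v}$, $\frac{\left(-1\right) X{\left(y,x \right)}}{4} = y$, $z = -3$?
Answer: $- \frac{17080}{69} \approx -247.54$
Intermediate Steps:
$X{\left(y,x \right)} = - 4 y$
$G{\left(v \right)} = - \frac{7}{2} - \frac{3}{2 v}$ ($G{\left(v \right)} = - \frac{7}{2} + \frac{\left(-3\right) \frac{1}{v}}{2} = - \frac{7}{2} - \frac{3}{2 v}$)
$t{\left(I \right)} = \frac{2 \left(-6 + I\right)}{I + \frac{-3 - 7 I}{2 I}}$ ($t{\left(I \right)} = 2 \frac{I - 6}{I + \frac{-3 - 7 I}{2 I}} = 2 \frac{-6 + I}{I + \frac{-3 - 7 I}{2 I}} = \frac{2 \left(-6 + I\right)}{I + \frac{-3 - 7 I}{2 I}}$)
$\left(t{\left(8 \right)} + X{\left(2,4 \right)}\right) 35 = \left(4 \cdot 8 \frac{1}{-3 - 56 + 2 \cdot 8^{2}} \left(-6 + 8\right) - 8\right) 35 = \left(4 \cdot 8 \frac{1}{-3 - 56 + 2 \cdot 64} \cdot 2 - 8\right) 35 = \left(4 \cdot 8 \frac{1}{-3 - 56 + 128} \cdot 2 - 8\right) 35 = \left(4 \cdot 8 \cdot \frac{1}{69} \cdot 2 - 8\right) 35 = \left(\frac{64}{69} - 8\right) 35 = \left(- \frac{488}{69}\right) 35 = - \frac{17080}{69}$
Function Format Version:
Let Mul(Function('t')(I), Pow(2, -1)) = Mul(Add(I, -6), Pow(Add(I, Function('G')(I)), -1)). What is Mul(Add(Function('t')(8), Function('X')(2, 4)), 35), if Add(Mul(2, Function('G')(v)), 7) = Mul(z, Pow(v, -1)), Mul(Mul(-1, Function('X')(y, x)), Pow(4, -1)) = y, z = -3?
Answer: Rational(-17080, 69) ≈ -247.54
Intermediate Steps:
Function('X')(y, x) = Mul(-4, y)
Function('G')(v) = Add(Rational(-7, 2), Mul(Rational(-3, 2), Pow(v, -1))) (Function('G')(v) = Add(Rational(-7, 2), Mul(Rational(1, 2), Mul(-3, Pow(v, -1)))) = Add(Rational(-7, 2), Mul(Rational(-3, 2), Pow(v, -1))))
Function('t')(I) = Mul(2, Pow(Add(I, Mul(Rational(1, 2), Pow(I, -1), Add(-3, Mul(-7, I)))), -1), Add(-6, I)) (Function('t')(I) = Mul(2, Mul(Add(I, -6), Pow(Add(I, Mul(Rational(1, 2), Pow(I, -1), Add(-3, Mul(-7, I)))), -1))) = Mul(2, Mul(Add(-6, I), Pow(Add(I, Mul(Rational(1, 2), Pow(I, -1), Add(-3, Mul(-7, I)))), -1))) = Mul(2, Mul(Pow(Add(I, Mul(Rational(1, 2), Pow(I, -1), Add(-3, Mul(-7, I)))), -1), Add(-6, I))) = Mul(2, Pow(Add(I, Mul(Rational(1, 2), Pow(I, -1), Add(-3, Mul(-7, I)))), -1), Add(-6, I)))
Mul(Add(Function('t')(8), Function('X')(2, 4)), 35) = Mul(Add(Mul(4, 8, Pow(Add(-3, Mul(-7, 8), Mul(2, Pow(8, 2))), -1), Add(-6, 8)), Mul(-4, 2)), 35) = Mul(Add(Mul(4, 8, Pow(Add(-3, -56, Mul(2, 64)), -1), 2), -8), 35) = Mul(Add(Mul(4, 8, Pow(Add(-3, -56, 128), -1), 2), -8), 35) = Mul(Add(Mul(4, 8, Pow(69, -1), 2), -8), 35) = Mul(Add(Mul(4, 8, Rational(1, 69), 2), -8), 35) = Mul(Add(Rational(64, 69), -8), 35) = Mul(Rational(-488, 69), 35) = Rational(-17080, 69)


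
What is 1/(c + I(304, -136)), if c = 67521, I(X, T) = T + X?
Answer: 1/67689 ≈ 1.4773e-5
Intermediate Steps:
1/(c + I(304, -136)) = 1/(67521 + (-136 + 304)) = 1/(67521 + 168) = 1/67689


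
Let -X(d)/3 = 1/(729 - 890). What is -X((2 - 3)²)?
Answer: -3/161 ≈ -0.018634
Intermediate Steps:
X(d) = 3/161 (X(d) = -3/(729 - 890) = -3/(-161) = -3*(-1/161) = 3/161)
-X((2 - 3)²) = -1*3/161 = -3/161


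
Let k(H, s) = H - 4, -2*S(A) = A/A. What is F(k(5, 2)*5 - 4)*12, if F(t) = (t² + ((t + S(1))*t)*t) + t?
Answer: 30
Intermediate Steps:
S(A) = -½ (S(A) = -A/(2*A) = -½*1 = -½)
k(H, s) = -4 + H
F(t) = t + t² + t²*(-½ + t) (F(t) = (t² + ((t - ½)*t)*t) + t = (t² + ((-½ + t)*t)*t) + t = (t² + (t*(-½ + t))*t) + t = (t² + t²*(-½ + t)) + t = t + t² + t²*(-½ + t))
F(k(5, 2)*5 - 4)*12 = (((-4 + 5)*5 - 4)*(1 + ((-4 + 5)*5 - 4)² + ((-4 + 5)*5 - 4)/2))*12 = ((1*5 - 4)*(1 + (1*5 - 4)² + (1*5 - 4)/2))*12 = ((5 - 4)*(1 + (5 - 4)² + (5 - 4)/2))*12 = (1*(1 + 1² + (½)*1))*12 = (1*(1 + 1 + ½))*12 = (1*(5/2))*12 = (5/2)*12 = 30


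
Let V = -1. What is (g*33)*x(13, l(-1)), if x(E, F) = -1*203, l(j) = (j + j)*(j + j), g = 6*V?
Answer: 40194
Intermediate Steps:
g = -6 (g = 6*(-1) = -6)
l(j) = 4*j**2 (l(j) = (2*j)*(2*j) = 4*j**2)
x(E, F) = -203
(g*33)*x(13, l(-1)) = -6*33*(-203) = -198*(-203) = 40194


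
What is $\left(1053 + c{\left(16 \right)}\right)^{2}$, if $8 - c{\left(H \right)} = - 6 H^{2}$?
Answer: $6744409$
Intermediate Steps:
$c{\left(H \right)} = 8 + 6 H^{2}$ ($c{\left(H \right)} = 8 - - 6 H^{2} = 8 + 6 H^{2}$)
$\left(1053 + c{\left(16 \right)}\right)^{2} = \left(1053 + \left(8 + 6 \cdot 16^{2}\right)\right)^{2} = \left(1053 + \left(8 + 6 \cdot 256\right)\right)^{2} = \left(1053 + \left(8 + 1536\right)\right)^{2} = \left(1053 + 1544\right)^{2} = 2597^{2} = 6744409$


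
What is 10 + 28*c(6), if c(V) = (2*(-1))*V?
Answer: -326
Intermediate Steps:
c(V) = -2*V
10 + 28*c(6) = 10 + 28*(-2*6) = 10 + 28*(-12) = 10 - 336 = -326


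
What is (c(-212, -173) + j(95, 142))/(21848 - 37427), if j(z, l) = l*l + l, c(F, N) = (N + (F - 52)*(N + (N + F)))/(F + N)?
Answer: -7670671/5997915 ≈ -1.2789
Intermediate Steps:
c(F, N) = (N + (-52 + F)*(F + 2*N))/(F + N) (c(F, N) = (N + (-52 + F)*(N + (F + N)))/(F + N) = (N + (-52 + F)*(F + 2*N))/(F + N))
j(z, l) = l + l² (j(z, l) = l² + l = l + l²)
(c(-212, -173) + j(95, 142))/(21848 - 37427) = (((-212)² - 103*(-173) - 52*(-212) + 2*(-212)*(-173))/(-212 - 173) + 142*(1 + 142))/(21848 - 37427) = ((44944 + 17819 + 11024 + 73352)/(-385) + 142*143)/(-15579) = (-1/385*147139 + 20306)*(-1/15579) = (-147139/385 + 20306)*(-1/15579) = (7670671/385)*(-1/15579) = -7670671/5997915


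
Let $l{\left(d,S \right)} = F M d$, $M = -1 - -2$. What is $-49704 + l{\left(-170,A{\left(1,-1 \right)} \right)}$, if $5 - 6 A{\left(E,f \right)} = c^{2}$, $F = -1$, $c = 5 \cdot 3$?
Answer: $-49534$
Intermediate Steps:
$c = 15$
$M = 1$ ($M = -1 + 2 = 1$)
$A{\left(E,f \right)} = - \frac{110}{3}$ ($A{\left(E,f \right)} = \frac{5}{6} - \frac{15^{2}}{6} = \frac{5}{6} - \frac{75}{2} = - \frac{110}{3}$)
$l{\left(d,S \right)} = - d$ ($l{\left(d,S \right)} = \left(-1\right) 1 d = - d$)
$-49704 + l{\left(-170,A{\left(1,-1 \right)} \right)} = -49704 - -170 = -49704 + 170 = -49534$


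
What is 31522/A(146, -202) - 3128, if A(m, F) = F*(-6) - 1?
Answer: -3756486/1211 ≈ -3102.0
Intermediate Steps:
A(m, F) = -1 - 6*F (A(m, F) = -6*F - 1 = -1 - 6*F)
31522/A(146, -202) - 3128 = 31522/(-1 - 6*(-202)) - 3128 = 31522/(-1 + 1212) - 3128 = 31522/1211 - 3128 = -3756486/1211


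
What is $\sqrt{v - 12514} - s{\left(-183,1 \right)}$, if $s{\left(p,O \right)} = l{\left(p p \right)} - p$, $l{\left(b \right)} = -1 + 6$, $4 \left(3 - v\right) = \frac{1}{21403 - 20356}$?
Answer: $-188 + \frac{i \sqrt{54858684243}}{2094} \approx -188.0 + 111.85 i$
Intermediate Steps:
$v = \frac{12563}{4188}$ ($v = 3 - \frac{1}{4 \left(21403 - 20356\right)} = 3 - \frac{1}{4 \cdot 1047} = 3 - \frac{1}{4188} = \frac{12563}{4188} \approx 2.9998$)
$l{\left(b \right)} = 5$
$s{\left(p,O \right)} = 5 - p$
$\sqrt{v - 12514} - s{\left(-183,1 \right)} = \sqrt{\frac{12563}{4188} - 12514} - \left(5 - -183\right) = \sqrt{- \frac{52396069}{4188}} - \left(5 + 183\right) = \frac{i \sqrt{54858684243}}{2094} - 188 = -188 + \frac{i \sqrt{54858684243}}{2094}$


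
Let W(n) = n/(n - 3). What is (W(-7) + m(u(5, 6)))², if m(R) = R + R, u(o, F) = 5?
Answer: 11449/100 ≈ 114.49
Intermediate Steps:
m(R) = 2*R
W(n) = n/(-3 + n)
(W(-7) + m(u(5, 6)))² = (-7/(-3 - 7) + 2*5)² = (-7/(-10) + 10)² = (-7*(-⅒) + 10)² = (7/10 + 10)² = (107/10)² = 11449/100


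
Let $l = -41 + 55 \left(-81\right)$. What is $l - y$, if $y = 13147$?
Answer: $-17643$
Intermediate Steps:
$l = -4496$ ($l = -41 - 4455 = -4496$)
$l - y = -4496 - 13147 = -17643$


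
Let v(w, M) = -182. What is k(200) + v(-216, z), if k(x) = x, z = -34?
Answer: 18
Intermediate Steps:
k(200) + v(-216, z) = 200 - 182 = 18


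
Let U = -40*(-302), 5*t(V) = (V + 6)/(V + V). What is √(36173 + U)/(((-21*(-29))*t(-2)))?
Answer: -5*√48253/609 ≈ -1.8035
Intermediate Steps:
t(V) = (6 + V)/(10*V) (t(V) = ((V + 6)/(V + V))/5 = ((6 + V)/((2*V)))/5 = ((6 + V)*(1/(2*V)))/5 = ((6 + V)/(2*V))/5 = (6 + V)/(10*V))
U = 12080
√(36173 + U)/(((-21*(-29))*t(-2))) = √(36173 + 12080)/(((-21*(-29))*((⅒)*(6 - 2)/(-2)))) = √48253/((609*((⅒)*(-½)*4))) = √48253/((609*(-⅕))) = √48253/(-609/5) = √48253*(-5/609) = -5*√48253/609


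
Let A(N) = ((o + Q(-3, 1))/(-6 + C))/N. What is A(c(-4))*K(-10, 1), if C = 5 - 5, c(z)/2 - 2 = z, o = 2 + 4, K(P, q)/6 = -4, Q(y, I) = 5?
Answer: -11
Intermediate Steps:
K(P, q) = -24 (K(P, q) = 6*(-4) = -24)
o = 6
c(z) = 4 + 2*z
C = 0
A(N) = -11/(6*N) (A(N) = ((6 + 5)/(-6 + 0))/N = (11/(-6))/N = (11*(-⅙))/N = -11/(6*N))
A(c(-4))*K(-10, 1) = -11/(6*(4 + 2*(-4)))*(-24) = -11/(6*(4 - 8))*(-24) = -11/6/(-4)*(-24) = -11/6*(-¼)*(-24) = (11/24)*(-24) = -11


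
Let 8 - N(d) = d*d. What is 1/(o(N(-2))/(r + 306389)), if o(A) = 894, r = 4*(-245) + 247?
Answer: 152828/447 ≈ 341.90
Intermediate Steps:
N(d) = 8 - d² (N(d) = 8 - d*d = 8 - d²)
r = -733 (r = -980 + 247 = -733)
1/(o(N(-2))/(r + 306389)) = 1/(894/(-733 + 306389)) = 1/(894/305656) = 1/(894*(1/305656)) = 1/(447/152828) = 152828/447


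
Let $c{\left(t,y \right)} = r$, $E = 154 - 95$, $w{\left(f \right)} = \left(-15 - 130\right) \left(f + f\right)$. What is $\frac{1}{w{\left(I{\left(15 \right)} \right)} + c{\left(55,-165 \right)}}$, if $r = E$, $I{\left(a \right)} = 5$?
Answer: $- \frac{1}{1391} \approx -0.00071891$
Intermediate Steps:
$w{\left(f \right)} = - 290 f$ ($w{\left(f \right)} = - 145 \cdot 2 f = - 290 f$)
$E = 59$
$r = 59$
$c{\left(t,y \right)} = 59$
$\frac{1}{w{\left(I{\left(15 \right)} \right)} + c{\left(55,-165 \right)}} = \frac{1}{\left(-290\right) 5 + 59} = \frac{1}{-1450 + 59} = \frac{1}{-1391} = - \frac{1}{1391}$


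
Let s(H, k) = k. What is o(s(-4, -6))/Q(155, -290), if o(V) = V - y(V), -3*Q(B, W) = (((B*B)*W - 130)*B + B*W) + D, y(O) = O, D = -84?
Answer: 0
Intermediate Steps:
Q(B, W) = 28 - B*W/3 - B*(-130 + W*B²)/3 (Q(B, W) = -((((B*B)*W - 130)*B + B*W) - 84)/3 = -(((B²*W - 130)*B + B*W) - 84)/3 = -(((W*B² - 130)*B + B*W) - 84)/3 = -(((-130 + W*B²)*B + B*W) - 84)/3 = -((B*(-130 + W*B²) + B*W) - 84)/3 = -((B*W + B*(-130 + W*B²)) - 84)/3 = -(-84 + B*W + B*(-130 + W*B²))/3 = 28 - B*W/3 - B*(-130 + W*B²)/3)
o(V) = 0 (o(V) = V - V = 0)
o(s(-4, -6))/Q(155, -290) = 0/(28 + (130/3)*155 - ⅓*155*(-290) - ⅓*(-290)*155³) = 0/(28 + 20150/3 + 44950/3 - ⅓*(-290)*3723875) = 0/(28 + 20150/3 + 44950/3 + 1079923750/3) = 0/(1079988934/3) = 0*(3/1079988934) = 0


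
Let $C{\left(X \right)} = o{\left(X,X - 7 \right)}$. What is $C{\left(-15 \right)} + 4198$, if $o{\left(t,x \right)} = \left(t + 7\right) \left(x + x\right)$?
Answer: $4550$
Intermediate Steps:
$o{\left(t,x \right)} = 2 x \left(7 + t\right)$ ($o{\left(t,x \right)} = \left(7 + t\right) 2 x = 2 x \left(7 + t\right)$)
$C{\left(X \right)} = 2 \left(-7 + X\right) \left(7 + X\right)$ ($C{\left(X \right)} = 2 \left(X - 7\right) \left(7 + X\right) = 2 \left(-7 + X\right) \left(7 + X\right)$)
$C{\left(-15 \right)} + 4198 = \left(-98 + 2 \left(-15\right)^{2}\right) + 4198 = \left(-98 + 2 \cdot 225\right) + 4198 = \left(-98 + 450\right) + 4198 = 352 + 4198 = 4550$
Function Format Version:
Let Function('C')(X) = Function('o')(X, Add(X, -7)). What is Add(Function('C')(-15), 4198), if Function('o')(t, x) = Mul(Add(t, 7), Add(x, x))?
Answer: 4550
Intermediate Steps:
Function('o')(t, x) = Mul(2, x, Add(7, t)) (Function('o')(t, x) = Mul(Add(7, t), Mul(2, x)) = Mul(2, x, Add(7, t)))
Function('C')(X) = Mul(2, Add(-7, X), Add(7, X)) (Function('C')(X) = Mul(2, Add(X, -7), Add(7, X)) = Mul(2, Add(-7, X), Add(7, X)))
Add(Function('C')(-15), 4198) = Add(Add(-98, Mul(2, Pow(-15, 2))), 4198) = Add(Add(-98, Mul(2, 225)), 4198) = Add(Add(-98, 450), 4198) = Add(352, 4198) = 4550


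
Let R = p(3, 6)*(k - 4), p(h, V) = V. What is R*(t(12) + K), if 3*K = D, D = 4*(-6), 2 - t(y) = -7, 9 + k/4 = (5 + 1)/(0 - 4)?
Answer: -276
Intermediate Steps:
k = -42 (k = -36 + 4*((5 + 1)/(0 - 4)) = -36 + 4*(6/(-4)) = -36 + 4*(6*(-¼)) = -36 + 4*(-3/2) = -36 - 6 = -42)
t(y) = 9 (t(y) = 2 - 1*(-7) = 2 + 7 = 9)
D = -24
K = -8 (K = (⅓)*(-24) = -8)
R = -276 (R = 6*(-42 - 4) = 6*(-46) = -276)
R*(t(12) + K) = -276*(9 - 8) = -276*1 = -276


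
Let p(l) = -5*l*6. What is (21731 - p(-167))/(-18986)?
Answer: -16721/18986 ≈ -0.88070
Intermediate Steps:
p(l) = -30*l
(21731 - p(-167))/(-18986) = (21731 - (-30)*(-167))/(-18986) = (21731 - 1*5010)*(-1/18986) = (21731 - 5010)*(-1/18986) = 16721*(-1/18986) = -16721/18986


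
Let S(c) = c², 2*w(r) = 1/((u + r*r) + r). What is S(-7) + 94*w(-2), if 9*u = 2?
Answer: 1403/20 ≈ 70.150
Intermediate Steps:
u = 2/9 (u = (⅑)*2 = 2/9 ≈ 0.22222)
w(r) = 1/(2*(2/9 + r + r²)) (w(r) = 1/(2*((2/9 + r*r) + r)) = 1/(2*((2/9 + r²) + r)) = 1/(2*(2/9 + r + r²)))
S(-7) + 94*w(-2) = (-7)² + 94*(9/(2*(2 + 9*(-2) + 9*(-2)²))) = 49 + 94*(9/(2*(2 - 18 + 9*4))) = 49 + 94*(9/(2*(2 - 18 + 36))) = 49 + 94*((9/2)/20) = 49 + 94*((9/2)*(1/20)) = 49 + 94*(9/40) = 49 + 423/20 = 1403/20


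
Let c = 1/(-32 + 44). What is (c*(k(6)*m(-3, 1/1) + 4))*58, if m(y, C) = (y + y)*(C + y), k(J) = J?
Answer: 1102/3 ≈ 367.33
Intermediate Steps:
m(y, C) = 2*y*(C + y) (m(y, C) = (2*y)*(C + y) = 2*y*(C + y))
c = 1/12 ≈ 0.083333
(c*(k(6)*m(-3, 1/1) + 4))*58 = ((6*(2*(-3)*(1/1 - 3)) + 4)/12)*58 = ((6*(2*(-3)*(1 - 3)) + 4)/12)*58 = ((6*(2*(-3)*(-2)) + 4)/12)*58 = ((6*12 + 4)/12)*58 = ((72 + 4)/12)*58 = ((1/12)*76)*58 = (19/3)*58 = 1102/3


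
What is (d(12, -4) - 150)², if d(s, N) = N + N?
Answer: 24964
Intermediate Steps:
d(s, N) = 2*N
(d(12, -4) - 150)² = (2*(-4) - 150)² = (-8 - 150)² = (-158)² = 24964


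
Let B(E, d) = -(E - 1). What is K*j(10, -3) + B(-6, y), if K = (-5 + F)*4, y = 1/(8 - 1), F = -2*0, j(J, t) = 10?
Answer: -193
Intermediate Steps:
F = 0
y = ⅐ (y = 1/7 = ⅐ ≈ 0.14286)
B(E, d) = 1 - E (B(E, d) = -(-1 + E) = 1 - E)
K = -20 (K = (-5 + 0)*4 = -5*4 = -20)
K*j(10, -3) + B(-6, y) = -20*10 + (1 - 1*(-6)) = -200 + (1 + 6) = -200 + 7 = -193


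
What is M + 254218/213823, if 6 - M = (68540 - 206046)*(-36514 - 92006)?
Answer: -3778738026154604/213823 ≈ -1.7672e+10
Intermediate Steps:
M = -17672271114 (M = 6 - (68540 - 206046)*(-36514 - 92006) = 6 - (-137506)*(-128520) = 6 - 1*17672271120 = 6 - 17672271120 = -17672271114)
M + 254218/213823 = -17672271114 + 254218/213823 = -3778738026154604/213823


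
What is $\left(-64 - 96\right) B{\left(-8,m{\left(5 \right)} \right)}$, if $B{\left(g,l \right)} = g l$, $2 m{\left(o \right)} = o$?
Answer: $3200$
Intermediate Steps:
$m{\left(o \right)} = \frac{o}{2}$
$\left(-64 - 96\right) B{\left(-8,m{\left(5 \right)} \right)} = \left(-64 - 96\right) \left(- 8 \cdot \frac{1}{2} \cdot 5\right) = - 160 \left(\left(-8\right) \frac{5}{2}\right) = \left(-160\right) \left(-20\right) = 3200$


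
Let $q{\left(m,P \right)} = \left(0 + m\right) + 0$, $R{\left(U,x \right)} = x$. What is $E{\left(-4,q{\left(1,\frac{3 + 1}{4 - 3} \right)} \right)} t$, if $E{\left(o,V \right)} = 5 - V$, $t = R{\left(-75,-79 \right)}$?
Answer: $-316$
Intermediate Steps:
$t = -79$
$q{\left(m,P \right)} = m$ ($q{\left(m,P \right)} = m + 0 = m$)
$E{\left(-4,q{\left(1,\frac{3 + 1}{4 - 3} \right)} \right)} t = \left(5 - 1\right) \left(-79\right) = 4 \left(-79\right) = -316$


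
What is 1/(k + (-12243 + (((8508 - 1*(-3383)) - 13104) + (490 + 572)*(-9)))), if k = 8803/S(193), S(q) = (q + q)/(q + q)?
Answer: -1/14211 ≈ -7.0368e-5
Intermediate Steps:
S(q) = 1 (S(q) = (2*q)/((2*q)) = (2*q)*(1/(2*q)) = 1)
k = 8803 (k = 8803/1 = 8803*1 = 8803)
1/(k + (-12243 + (((8508 - 1*(-3383)) - 13104) + (490 + 572)*(-9)))) = 1/(8803 + (-12243 + (((8508 - 1*(-3383)) - 13104) + (490 + 572)*(-9)))) = 1/(8803 + (-12243 + (((8508 + 3383) - 13104) + 1062*(-9)))) = 1/(8803 + (-12243 + ((11891 - 13104) - 9558))) = 1/(8803 + (-12243 + (-1213 - 9558))) = 1/(8803 + (-12243 - 10771)) = 1/(8803 - 23014) = 1/(-14211) = -1/14211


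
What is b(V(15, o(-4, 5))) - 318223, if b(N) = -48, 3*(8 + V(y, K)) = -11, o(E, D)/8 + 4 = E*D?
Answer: -318271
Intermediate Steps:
o(E, D) = -32 + 8*D*E (o(E, D) = -32 + 8*(E*D) = -32 + 8*(D*E) = -32 + 8*D*E)
V(y, K) = -35/3 (V(y, K) = -8 + (⅓)*(-11) = -8 - 11/3 = -35/3)
b(V(15, o(-4, 5))) - 318223 = -48 - 318223 = -318271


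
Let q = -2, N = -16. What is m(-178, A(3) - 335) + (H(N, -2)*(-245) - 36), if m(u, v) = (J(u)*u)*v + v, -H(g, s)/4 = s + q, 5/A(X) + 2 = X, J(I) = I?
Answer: -10460006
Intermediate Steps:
A(X) = 5/(-2 + X)
H(g, s) = 8 - 4*s (H(g, s) = -4*(s - 2) = -4*(-2 + s) = 8 - 4*s)
m(u, v) = v + v*u² (m(u, v) = (u*u)*v + v = u²*v + v = v*u² + v = v + v*u²)
m(-178, A(3) - 335) + (H(N, -2)*(-245) - 36) = (5/(-2 + 3) - 335)*(1 + (-178)²) + ((8 - 4*(-2))*(-245) - 36) = (5/1 - 335)*(1 + 31684) + ((8 + 8)*(-245) - 36) = (5*1 - 335)*31685 + (16*(-245) - 36) = (5 - 335)*31685 + (-3920 - 36) = -330*31685 - 3956 = -10456050 - 3956 = -10460006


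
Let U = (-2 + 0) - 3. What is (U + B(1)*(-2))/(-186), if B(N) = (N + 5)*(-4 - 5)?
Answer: -103/186 ≈ -0.55376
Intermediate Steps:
B(N) = -45 - 9*N (B(N) = (5 + N)*(-9) = -45 - 9*N)
U = -5 (U = -2 - 3 = -5)
(U + B(1)*(-2))/(-186) = (-5 + (-45 - 9*1)*(-2))/(-186) = (-5 + (-45 - 9)*(-2))*(-1/186) = (-5 - 54*(-2))*(-1/186) = (-5 + 108)*(-1/186) = 103*(-1/186) = -103/186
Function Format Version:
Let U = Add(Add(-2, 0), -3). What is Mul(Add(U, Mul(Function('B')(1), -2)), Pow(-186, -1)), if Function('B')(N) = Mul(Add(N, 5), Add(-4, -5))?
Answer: Rational(-103, 186) ≈ -0.55376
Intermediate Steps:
Function('B')(N) = Add(-45, Mul(-9, N)) (Function('B')(N) = Mul(Add(5, N), -9) = Add(-45, Mul(-9, N)))
U = -5 (U = Add(-2, -3) = -5)
Mul(Add(U, Mul(Function('B')(1), -2)), Pow(-186, -1)) = Mul(Add(-5, Mul(Add(-45, Mul(-9, 1)), -2)), Pow(-186, -1)) = Mul(Add(-5, Mul(Add(-45, -9), -2)), Rational(-1, 186)) = Mul(Add(-5, Mul(-54, -2)), Rational(-1, 186)) = Mul(Add(-5, 108), Rational(-1, 186)) = Mul(103, Rational(-1, 186)) = Rational(-103, 186)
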